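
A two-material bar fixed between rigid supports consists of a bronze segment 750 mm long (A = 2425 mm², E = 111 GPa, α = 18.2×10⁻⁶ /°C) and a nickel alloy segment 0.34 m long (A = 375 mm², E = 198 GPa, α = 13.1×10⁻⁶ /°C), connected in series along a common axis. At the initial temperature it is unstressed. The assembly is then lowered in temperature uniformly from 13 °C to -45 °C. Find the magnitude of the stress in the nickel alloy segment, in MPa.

σ ≈ 380 MPa (tensile)

With the walls removed the bar would change length by δ_free = Σ αᵢΔT Lᵢ = 18.2×10⁻⁶×58×750 + 13.1×10⁻⁶×58×340 = 1.05 mm.
The rigid supports impose zero overall length change; the single axial force P common to all segments must satisfy P Σ Lᵢ/(AᵢEᵢ) = δ_free.
The series flexibility is Σ Lᵢ/(AᵢEᵢ) = 750/(2425×111×10³) + 340/(375×198×10³) = 7.365×10⁻⁶ mm/N.
Hence P = δ_free / Σ(L/AE) = 1.05/7.365×10⁻⁶ = 142.6 kN (tensile).
σ_{nickel alloy} = P / A = 142600 / 375 = 380.2 MPa.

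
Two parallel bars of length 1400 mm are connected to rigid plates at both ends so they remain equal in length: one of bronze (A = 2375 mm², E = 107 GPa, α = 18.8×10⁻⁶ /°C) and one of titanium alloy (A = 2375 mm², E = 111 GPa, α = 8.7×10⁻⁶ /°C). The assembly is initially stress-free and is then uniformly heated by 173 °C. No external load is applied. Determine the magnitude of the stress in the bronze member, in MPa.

The bronze has the larger α, so on heating it would change length more than the titanium alloy if both were free. The rigid plates force a common final length, so the bronze is put into compression and the titanium alloy into tension, with equal and opposite forces P (no external load).
Compatibility of the two members (thermal + elastic change equal): (α₁ − α₂)ΔT = P·[1/(A₁E₁) + 1/(A₂E₂)].
|α₁ − α₂|·ΔT = 10.1×10⁻⁶ × 173 = 0.001747.
1/(A₁E₁) + 1/(A₂E₂) = 1/(2375×107×10³) + 1/(2375×111×10³) = 7.728×10⁻⁹ N⁻¹.
P = 0.001747 / 7.728×10⁻⁹ = 226100 N = 226.1 kN.
σ_{bronze} = P/A₁ = 226100/2375 = 95.2 MPa, compressive.

σ ≈ 95.2 MPa (compressive)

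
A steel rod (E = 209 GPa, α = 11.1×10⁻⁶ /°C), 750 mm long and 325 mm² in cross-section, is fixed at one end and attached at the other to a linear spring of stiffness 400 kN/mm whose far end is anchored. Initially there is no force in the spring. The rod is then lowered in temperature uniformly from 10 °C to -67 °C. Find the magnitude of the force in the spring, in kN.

Free thermal contraction: δ_free = αΔT L = 11.1×10⁻⁶ × 77 × 750 = 0.641 mm.
Let P be the tensile force in the spring. The rod extends elastically by PL/(AE) and the spring stretches by P/k; together these equal δ_free.
So P = δ_free / [L/(AE) + 1/k] = 0.641 / [ 750/(325×209×10³) + 1/(400×10³) ].
P = 0.641 / 1.354×10⁻⁵ = 47340 N.

P ≈ 47.3 kN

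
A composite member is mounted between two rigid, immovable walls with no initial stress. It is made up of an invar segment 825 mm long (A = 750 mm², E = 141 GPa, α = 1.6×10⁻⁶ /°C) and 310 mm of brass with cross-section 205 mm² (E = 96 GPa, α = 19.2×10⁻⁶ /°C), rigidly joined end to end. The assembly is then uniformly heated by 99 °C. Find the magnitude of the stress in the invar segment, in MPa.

σ ≈ 40.8 MPa (compressive)

If the supports were absent, the total length change would be Σ αᵢΔT Lᵢ = 1.6×10⁻⁶×99×825 + 19.2×10⁻⁶×99×310 = 0.7199 mm.
Since the ends are fixed, an axial force P builds up, equal in every segment, with P · Σ Lᵢ/(AᵢEᵢ) = δ_free.
The series flexibility is Σ Lᵢ/(AᵢEᵢ) = 825/(750×141×10³) + 310/(205×96×10³) = 2.355×10⁻⁵ mm/N.
P = 0.7199 / 2.355×10⁻⁵ = 30570 N = 30.57 kN, compressive.
σ_{invar} = P / A = 30570 / 750 = 40.75 MPa.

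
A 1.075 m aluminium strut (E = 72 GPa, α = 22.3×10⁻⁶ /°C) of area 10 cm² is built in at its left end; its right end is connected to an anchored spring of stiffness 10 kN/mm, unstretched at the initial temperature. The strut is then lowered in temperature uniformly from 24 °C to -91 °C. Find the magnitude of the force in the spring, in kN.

P ≈ 24 kN

Free thermal contraction: δ_free = αΔT L = 22.3×10⁻⁶ × 115 × 1075 = 2.757 mm.
With a force P in the spring, the elastic change of the strut is PL/(AE) and that of the spring is P/k; compatibility requires their sum to equal δ_free.
So P = δ_free / [L/(AE) + 1/k] = 2.757 / [ 1075/(1000×72×10³) + 1/(10×10³) ].
P = 2.757 / 0.0001149 = 23990 N.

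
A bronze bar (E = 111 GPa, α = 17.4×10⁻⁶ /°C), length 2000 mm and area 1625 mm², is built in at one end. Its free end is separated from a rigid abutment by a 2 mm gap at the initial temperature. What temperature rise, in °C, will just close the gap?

ΔT ≈ 57.5 °C

The gap closes when αΔT L = 2 mm, since the bar is still unstressed at that instant.
ΔT = 2 / (17.4×10⁻⁶ × 2000) = 57.47 °C.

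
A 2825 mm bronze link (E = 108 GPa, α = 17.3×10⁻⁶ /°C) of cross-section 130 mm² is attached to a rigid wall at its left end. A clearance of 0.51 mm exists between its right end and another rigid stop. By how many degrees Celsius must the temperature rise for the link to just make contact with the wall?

ΔT ≈ 10.4 °C

Contact occurs when the free expansion equals the gap: αΔT L = 0.51 mm.
So ΔT = g/(αL) = 0.51/(17.3×10⁻⁶ × 2825) = 10.44 °C.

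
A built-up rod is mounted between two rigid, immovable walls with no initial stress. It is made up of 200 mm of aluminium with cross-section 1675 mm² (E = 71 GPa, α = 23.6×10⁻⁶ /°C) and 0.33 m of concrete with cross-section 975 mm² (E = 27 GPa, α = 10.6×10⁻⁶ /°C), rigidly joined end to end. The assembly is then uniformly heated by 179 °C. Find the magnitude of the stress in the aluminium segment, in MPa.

σ ≈ 61.8 MPa (compressive)

With the walls removed the bar would change length by δ_free = Σ αᵢΔT Lᵢ = 23.6×10⁻⁶×179×200 + 10.6×10⁻⁶×179×330 = 1.471 mm.
The rigid supports impose zero overall length change; the single axial force P common to all segments must satisfy P Σ Lᵢ/(AᵢEᵢ) = δ_free.
Σ Lᵢ/(AᵢEᵢ) = 200/(1675×71×10³) + 330/(975×27×10³) = 1.422×10⁻⁵ mm/N.
P = 1.471 / 1.422×10⁻⁵ = 103500 N = 103.5 kN, compressive.
σ_{aluminium} = P / A = 103500 / 1675 = 61.77 MPa.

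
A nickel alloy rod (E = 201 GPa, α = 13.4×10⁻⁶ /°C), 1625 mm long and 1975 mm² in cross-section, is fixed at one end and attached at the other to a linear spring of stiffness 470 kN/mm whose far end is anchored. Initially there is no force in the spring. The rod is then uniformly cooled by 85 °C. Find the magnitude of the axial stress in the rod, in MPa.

σ ≈ 151 MPa (tensile)

Free thermal contraction: δ_free = αΔT L = 13.4×10⁻⁶ × 85 × 1625 = 1.851 mm.
Let P be the tensile force in the spring. The rod extends elastically by PL/(AE) and the spring stretches by P/k; together these equal δ_free.
P [ L/(AE) + 1/k ] = δ_free → P [ 1625/(1975×201×10³) + 1/(470×10³) ] = 1.851.
P = 1.851 / 6.221×10⁻⁶ = 297500 N.
σ = P/A = 297500/1975 = 150.6 MPa.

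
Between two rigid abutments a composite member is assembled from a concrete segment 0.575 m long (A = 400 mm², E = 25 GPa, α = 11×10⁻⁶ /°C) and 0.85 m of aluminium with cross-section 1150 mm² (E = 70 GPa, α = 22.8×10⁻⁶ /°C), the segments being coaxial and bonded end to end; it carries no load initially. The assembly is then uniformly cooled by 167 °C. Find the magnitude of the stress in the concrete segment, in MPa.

σ ≈ 158 MPa (tensile)

With the walls removed the bar would change length by δ_free = Σ αᵢΔT Lᵢ = 11×10⁻⁶×167×575 + 22.8×10⁻⁶×167×850 = 4.293 mm.
The rigid supports impose zero overall length change; the single axial force P common to all segments must satisfy P Σ Lᵢ/(AᵢEᵢ) = δ_free.
Σ Lᵢ/(AᵢEᵢ) = 575/(400×25×10³) + 850/(1150×70×10³) = 6.806×10⁻⁵ mm/N.
Hence P = δ_free / Σ(L/AE) = 4.293/6.806×10⁻⁵ = 63.07 kN (tensile).
σ_{concrete} = P / A = 63070 / 400 = 157.7 MPa.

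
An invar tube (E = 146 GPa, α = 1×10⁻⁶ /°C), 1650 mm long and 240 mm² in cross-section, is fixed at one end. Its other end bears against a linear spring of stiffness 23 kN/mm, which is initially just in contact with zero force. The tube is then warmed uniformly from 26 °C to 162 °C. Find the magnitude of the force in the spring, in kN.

If the spring were absent the tube would lengthen by αΔT L = 1×10⁻⁶ × 136 × 1650 = 0.2244 mm.
With a force P in the spring, the elastic change of the tube is PL/(AE) and that of the spring is P/k; compatibility requires their sum to equal δ_free.
P [ L/(AE) + 1/k ] = δ_free → P [ 1650/(240×146×10³) + 1/(23×10³) ] = 0.2244.
P = 0.2244 / 9.057×10⁻⁵ = 2478 N.

P ≈ 2.48 kN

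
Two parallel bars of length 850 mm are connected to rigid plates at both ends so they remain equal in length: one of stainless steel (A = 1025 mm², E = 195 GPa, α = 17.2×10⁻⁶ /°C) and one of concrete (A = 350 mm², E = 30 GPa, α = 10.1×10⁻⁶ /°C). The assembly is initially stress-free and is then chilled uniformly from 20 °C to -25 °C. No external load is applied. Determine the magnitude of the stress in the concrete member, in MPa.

σ ≈ 9.11 MPa (compressive)

Both members must finish at the same length. With the larger α, the stainless steel tends to over-contract; the plates restrain it, putting the stainless steel in tension and the concrete in compression. With no external load the two internal forces are equal and opposite, magnitude P.
Setting the final lengths equal and cancelling L: (α₁ − α₂)ΔT = P/(A₁E₁) + P/(A₂E₂).
|α₁ − α₂|·ΔT = 7.1×10⁻⁶ × 45 = 0.0003195.
1/(A₁E₁) + 1/(A₂E₂) = 1/(1025×195×10³) + 1/(350×30×10³) = 1.002×10⁻⁷ N⁻¹.
So P = 0.0003195 / 1.002×10⁻⁷ = 3.187 kN.
σ_{concrete} = P/A₂ = 3187/350 = 9.107 MPa, compressive.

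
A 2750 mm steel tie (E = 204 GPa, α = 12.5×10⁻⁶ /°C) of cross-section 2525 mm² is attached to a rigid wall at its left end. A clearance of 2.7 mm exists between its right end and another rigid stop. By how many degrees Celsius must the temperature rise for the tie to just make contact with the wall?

ΔT ≈ 78.5 °C

Contact occurs when the free expansion equals the gap: αΔT L = 2.7 mm.
ΔT = 2.7 / (12.5×10⁻⁶ × 2750) = 78.55 °C.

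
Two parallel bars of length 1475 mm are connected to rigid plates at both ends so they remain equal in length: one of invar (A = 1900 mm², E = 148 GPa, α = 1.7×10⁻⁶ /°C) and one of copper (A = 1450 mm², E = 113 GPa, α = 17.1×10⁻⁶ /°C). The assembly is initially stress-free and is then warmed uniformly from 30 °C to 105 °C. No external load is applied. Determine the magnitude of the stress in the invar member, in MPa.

The copper has the larger α, so on heating it would change length more than the invar if both were free. The rigid plates force a common final length, so the copper is put into compression and the invar into tension, with equal and opposite forces P (no external load).
Equating the net (thermal + elastic) strains gives |α₁ − α₂|·ΔT = P·[1/(A₁E₁) + 1/(A₂E₂)].
|α₁ − α₂|·ΔT = 15.4×10⁻⁶ × 75 = 0.001155.
1/(A₁E₁) + 1/(A₂E₂) = 1/(1900×148×10³) + 1/(1450×113×10³) = 9.659×10⁻⁹ N⁻¹.
So P = 0.001155 / 9.659×10⁻⁹ = 119.6 kN.
σ_{invar} = P/A₁ = 119600/1900 = 62.93 MPa, tensile.

σ ≈ 62.9 MPa (tensile)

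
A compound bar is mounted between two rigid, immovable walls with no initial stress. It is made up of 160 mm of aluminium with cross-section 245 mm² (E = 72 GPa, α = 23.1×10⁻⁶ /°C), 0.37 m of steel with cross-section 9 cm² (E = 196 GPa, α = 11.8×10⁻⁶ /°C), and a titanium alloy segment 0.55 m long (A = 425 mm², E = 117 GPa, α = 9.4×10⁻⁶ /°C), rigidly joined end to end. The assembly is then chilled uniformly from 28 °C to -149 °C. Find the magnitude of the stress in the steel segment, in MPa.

With the walls removed the bar would change length by δ_free = Σ αᵢΔT Lᵢ = 23.1×10⁻⁶×177×160 + 11.8×10⁻⁶×177×370 + 9.4×10⁻⁶×177×550 = 2.342 mm.
The walls prevent any net length change, so an axial force P (same in every segment) develops. Compatibility: P · Σ Lᵢ/(AᵢEᵢ) = δ_free.
The series flexibility is Σ Lᵢ/(AᵢEᵢ) = 160/(245×72×10³) + 370/(900×196×10³) + 550/(425×117×10³) = 2.223×10⁻⁵ mm/N.
So P = 2.342 / 2.223×10⁻⁵ = 105.4 kN, tensile.
σ_{steel} = P / A = 105400 / 900 = 117.1 MPa.

σ ≈ 117 MPa (tensile)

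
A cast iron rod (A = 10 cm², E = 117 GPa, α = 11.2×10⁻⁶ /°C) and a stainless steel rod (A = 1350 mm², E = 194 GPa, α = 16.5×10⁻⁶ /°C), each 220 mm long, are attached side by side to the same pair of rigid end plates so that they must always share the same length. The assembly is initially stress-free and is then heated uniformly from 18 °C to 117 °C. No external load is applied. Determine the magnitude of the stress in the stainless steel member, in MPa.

σ ≈ 31.4 MPa (compressive)

Equilibrium of a rigid end plate with no external load gives equal and opposite internal forces ±P in the two members. Since α_{stainless steel} > α_{cast iron}, heating drives the stainless steel into compression and the cast iron into tension.
Compatibility of the two members (thermal + elastic change equal): (α₁ − α₂)ΔT = P·[1/(A₁E₁) + 1/(A₂E₂)].
|α₁ − α₂|·ΔT = 5.3×10⁻⁶ × 99 = 0.0005247.
1/(A₁E₁) + 1/(A₂E₂) = 1/(1000×117×10³) + 1/(1350×194×10³) = 1.237×10⁻⁸ N⁻¹.
P = 0.0005247 / 1.237×10⁻⁸ = 42430 N = 42.43 kN.
σ_{stainless steel} = P/A₂ = 42430/1350 = 31.43 MPa, compressive.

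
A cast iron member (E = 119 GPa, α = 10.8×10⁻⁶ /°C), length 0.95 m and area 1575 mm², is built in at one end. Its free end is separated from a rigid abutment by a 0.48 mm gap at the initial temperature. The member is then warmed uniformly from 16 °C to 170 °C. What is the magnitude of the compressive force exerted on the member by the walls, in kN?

P ≈ 217 kN

Unrestrained expansion: δ_free = αΔT L = 10.8×10⁻⁶ × 154 × 950 = 1.58 mm.
The gap closes (δ_free > 0.48 mm) and the wall then resists a further 1.58 − 0.48 = 1.1 mm of expansion.
Compatibility: PL/(AE) = 1.1 mm, so σ = P/A = E × (1.1/950) = 137.8 MPa.
P = σA = 137.8 × 1575 = 217 kN.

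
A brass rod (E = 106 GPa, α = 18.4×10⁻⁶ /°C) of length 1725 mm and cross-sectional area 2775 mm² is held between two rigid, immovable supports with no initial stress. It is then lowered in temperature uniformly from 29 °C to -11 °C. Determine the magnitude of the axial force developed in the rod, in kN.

P ≈ 216 kN (tensile)

With zero net strain, σ = E·αΔT = 106 GPa × 18.4×10⁻⁶ × 40 = 78.02 MPa.
Then P = σA = 78.02 × 2775 mm² = 216.5 kN, tensile.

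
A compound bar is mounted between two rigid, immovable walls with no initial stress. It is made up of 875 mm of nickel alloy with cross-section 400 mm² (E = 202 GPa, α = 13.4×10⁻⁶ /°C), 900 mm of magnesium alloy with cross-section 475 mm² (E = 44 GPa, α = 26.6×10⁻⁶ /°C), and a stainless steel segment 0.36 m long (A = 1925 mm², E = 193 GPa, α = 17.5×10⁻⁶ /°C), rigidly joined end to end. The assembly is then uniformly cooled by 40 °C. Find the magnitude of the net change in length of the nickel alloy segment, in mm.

If the supports were absent, the total length change would be Σ αᵢΔT Lᵢ = 13.4×10⁻⁶×40×875 + 26.6×10⁻⁶×40×900 + 17.5×10⁻⁶×40×360 = 1.679 mm.
Since the ends are fixed, an axial force P builds up, equal in every segment, with P · Σ Lᵢ/(AᵢEᵢ) = δ_free.
Σ Lᵢ/(AᵢEᵢ) = 875/(400×202×10³) + 900/(475×44×10³) + 360/(1925×193×10³) = 5.486×10⁻⁵ mm/N.
P = 1.679 / 5.486×10⁻⁵ = 30600 N = 30.6 kN, tensile.
For the nickel alloy segment, free thermal change = 13.4×10⁻⁶×40×875 = 0.469 mm and elastic change from P = 30600×875/(400×202×10³) = 0.3313 mm; these oppose, so the net change is 0.138 mm (segment shortens).

|ΔL| ≈ 0.138 mm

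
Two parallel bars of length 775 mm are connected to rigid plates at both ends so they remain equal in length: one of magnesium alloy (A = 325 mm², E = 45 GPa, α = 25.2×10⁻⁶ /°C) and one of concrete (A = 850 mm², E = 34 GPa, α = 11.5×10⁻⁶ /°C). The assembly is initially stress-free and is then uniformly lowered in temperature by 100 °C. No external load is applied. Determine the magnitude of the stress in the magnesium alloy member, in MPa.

Both members must finish at the same length. With the larger α, the magnesium alloy tends to over-contract; the plates restrain it, putting the magnesium alloy in tension and the concrete in compression. With no external load the two internal forces are equal and opposite, magnitude P.
Setting the final lengths equal and cancelling L: (α₁ − α₂)ΔT = P/(A₁E₁) + P/(A₂E₂).
|α₁ − α₂|·ΔT = 13.7×10⁻⁶ × 100 = 0.00137.
1/(A₁E₁) + 1/(A₂E₂) = 1/(325×45×10³) + 1/(850×34×10³) = 1.03×10⁻⁷ N⁻¹.
So P = 0.00137 / 1.03×10⁻⁷ = 13.3 kN.
σ_{magnesium alloy} = P/A₁ = 13300/325 = 40.93 MPa, tensile.

σ ≈ 40.9 MPa (tensile)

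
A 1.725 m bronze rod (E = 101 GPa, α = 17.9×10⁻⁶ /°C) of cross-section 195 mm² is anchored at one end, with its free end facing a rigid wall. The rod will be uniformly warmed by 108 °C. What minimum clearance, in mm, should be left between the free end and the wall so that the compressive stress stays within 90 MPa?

With no wall the rod would lengthen by αΔT L = 17.9×10⁻⁶ × 108 × 1725 = 3.335 mm.
At the allowable stress the elastic shortening the wall may impose is σL/E = 90 × 1725 / (101×10³) = 1.537 mm.
The gap must absorb the remainder: g_min = 3.335 − 1.537 = 1.798 mm.

g ≈ 1.8 mm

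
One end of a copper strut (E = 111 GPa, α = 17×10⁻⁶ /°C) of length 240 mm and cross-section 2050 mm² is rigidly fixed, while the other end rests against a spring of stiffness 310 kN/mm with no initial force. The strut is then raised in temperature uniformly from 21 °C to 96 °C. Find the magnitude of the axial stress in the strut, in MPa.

σ ≈ 34.9 MPa (compressive)

If the spring were absent the strut would lengthen by αΔT L = 17×10⁻⁶ × 75 × 240 = 0.306 mm.
Let P be the compressive force at the spring. The strut shortens elastically by PL/(AE) and the spring compresses by P/k; together these equal δ_free.
P [ L/(AE) + 1/k ] = δ_free → P [ 240/(2050×111×10³) + 1/(310×10³) ] = 0.306.
P = 0.306 / 4.281×10⁻⁶ = 71490 N.
σ = P/A = 71490/2050 = 34.87 MPa.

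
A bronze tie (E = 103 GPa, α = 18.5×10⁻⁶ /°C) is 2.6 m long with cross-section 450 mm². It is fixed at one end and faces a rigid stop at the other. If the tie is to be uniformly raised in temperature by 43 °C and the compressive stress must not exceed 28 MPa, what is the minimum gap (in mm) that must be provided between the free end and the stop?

Free expansion if unrestrained: δ_free = αΔT L = 18.5×10⁻⁶ × 43 × 2600 = 2.068 mm.
A stress of 28 MPa corresponds to the wall pushing the tie back by σL/E = 28×2600/(103×10³) = 0.7068 mm.
So the gap has to take up the difference, g_min = δ_free − σL/E = 2.068 − 0.7068 = 1.362 mm.

g ≈ 1.36 mm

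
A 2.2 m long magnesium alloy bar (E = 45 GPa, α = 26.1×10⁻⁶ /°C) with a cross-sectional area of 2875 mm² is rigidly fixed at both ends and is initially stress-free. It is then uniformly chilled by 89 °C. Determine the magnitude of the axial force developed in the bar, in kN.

P ≈ 301 kN (tensile)

With zero net strain, σ = E·αΔT = 45 GPa × 26.1×10⁻⁶ × 89 = 104.5 MPa.
P = AEαΔT = 2875 × 45×10³ × 26.1×10⁻⁶ × 89 = 300.5 kN (tensile).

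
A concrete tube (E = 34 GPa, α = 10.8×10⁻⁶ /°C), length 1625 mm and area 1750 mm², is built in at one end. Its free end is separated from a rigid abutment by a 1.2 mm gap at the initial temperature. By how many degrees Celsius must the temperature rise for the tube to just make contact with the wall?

Contact occurs when the free expansion equals the gap: αΔT L = 1.2 mm.
ΔT = 1.2 / (10.8×10⁻⁶ × 1625) = 68.38 °C.

ΔT ≈ 68.4 °C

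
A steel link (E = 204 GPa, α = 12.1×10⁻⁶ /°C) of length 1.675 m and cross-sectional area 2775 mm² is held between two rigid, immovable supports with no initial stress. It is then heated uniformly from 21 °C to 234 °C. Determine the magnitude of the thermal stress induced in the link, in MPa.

With length fixed, the mechanical strain must cancel the thermal strain αΔT = 12.1×10⁻⁶ × 213 = 2577.3×10⁻⁶.
Hence σ = E·αΔT = 204×10³ × 2577.3×10⁻⁶ = 525.8 MPa, compressive.

σ ≈ 526 MPa (compressive)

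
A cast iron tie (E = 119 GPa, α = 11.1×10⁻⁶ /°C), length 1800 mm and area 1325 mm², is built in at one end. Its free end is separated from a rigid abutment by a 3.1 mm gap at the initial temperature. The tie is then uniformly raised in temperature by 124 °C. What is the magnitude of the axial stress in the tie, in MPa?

Unrestrained expansion: δ_free = αΔT L = 11.1×10⁻⁶ × 124 × 1800 = 2.478 mm.
This is smaller than the 3.1 mm clearance, so the tie expands freely without reaching the stop — the stress is zero.

σ ≈ 0 MPa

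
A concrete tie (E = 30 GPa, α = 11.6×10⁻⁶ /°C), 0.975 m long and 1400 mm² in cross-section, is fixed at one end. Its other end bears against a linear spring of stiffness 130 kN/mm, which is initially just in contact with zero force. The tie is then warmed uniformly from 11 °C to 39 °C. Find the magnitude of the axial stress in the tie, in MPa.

If the spring were absent the tie would lengthen by αΔT L = 11.6×10⁻⁶ × 28 × 975 = 0.3167 mm.
Let P be the compressive force at the spring. The tie shortens elastically by PL/(AE) and the spring compresses by P/k; together these equal δ_free.
P [ L/(AE) + 1/k ] = δ_free → P [ 975/(1400×30×10³) + 1/(130×10³) ] = 0.3167.
P = 0.3167 / 3.091×10⁻⁵ = 10250 N.
σ = P/A = 10250/1400 = 7.319 MPa.

σ ≈ 7.32 MPa (compressive)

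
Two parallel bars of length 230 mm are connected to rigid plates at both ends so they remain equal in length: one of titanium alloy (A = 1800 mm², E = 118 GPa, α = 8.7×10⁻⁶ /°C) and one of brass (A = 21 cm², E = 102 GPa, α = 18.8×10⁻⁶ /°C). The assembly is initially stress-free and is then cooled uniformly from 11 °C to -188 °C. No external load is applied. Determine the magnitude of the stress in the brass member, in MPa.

Both members must finish at the same length. With the larger α, the brass tends to over-contract; the plates restrain it, putting the brass in tension and the titanium alloy in compression. With no external load the two internal forces are equal and opposite, magnitude P.
Compatibility of the two members (thermal + elastic change equal): (α₁ − α₂)ΔT = P·[1/(A₁E₁) + 1/(A₂E₂)].
|α₁ − α₂|·ΔT = 10.1×10⁻⁶ × 199 = 0.00201.
1/(A₁E₁) + 1/(A₂E₂) = 1/(1800×118×10³) + 1/(2100×102×10³) = 9.377×10⁻⁹ N⁻¹.
So P = 0.00201 / 9.377×10⁻⁹ = 214.4 kN.
σ_{brass} = P/A₂ = 214400/2100 = 102.1 MPa, tensile.

σ ≈ 102 MPa (tensile)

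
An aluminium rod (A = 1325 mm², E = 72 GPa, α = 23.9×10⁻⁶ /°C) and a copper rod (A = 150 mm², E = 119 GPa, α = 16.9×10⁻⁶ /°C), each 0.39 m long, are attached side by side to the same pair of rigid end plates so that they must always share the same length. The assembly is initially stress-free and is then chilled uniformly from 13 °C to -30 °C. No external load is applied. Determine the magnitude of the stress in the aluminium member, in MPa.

Both members must finish at the same length. With the larger α, the aluminium tends to over-contract; the plates restrain it, putting the aluminium in tension and the copper in compression. With no external load the two internal forces are equal and opposite, magnitude P.
Equating the net (thermal + elastic) strains gives |α₁ − α₂|·ΔT = P·[1/(A₁E₁) + 1/(A₂E₂)].
|α₁ − α₂|·ΔT = 7×10⁻⁶ × 43 = 0.000301.
1/(A₁E₁) + 1/(A₂E₂) = 1/(1325×72×10³) + 1/(150×119×10³) = 6.65×10⁻⁸ N⁻¹.
P = 0.000301 / 6.65×10⁻⁸ = 4526 N = 4.526 kN.
σ_{aluminium} = P/A₁ = 4526/1325 = 3.416 MPa, tensile.

σ ≈ 3.42 MPa (tensile)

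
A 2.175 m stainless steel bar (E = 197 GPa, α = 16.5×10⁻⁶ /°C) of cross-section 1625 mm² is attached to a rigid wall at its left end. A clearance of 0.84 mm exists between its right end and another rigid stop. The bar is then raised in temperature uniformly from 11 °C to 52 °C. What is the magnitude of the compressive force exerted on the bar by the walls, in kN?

If the wall were absent the bar would grow by αΔT L = 16.5×10⁻⁶ × 41 × 2175 = 1.471 mm.
The gap closes (δ_free > 0.84 mm) and the wall then resists a further 1.471 − 0.84 = 0.6314 mm of expansion.
So σ = E(δ_free − g)/L = 197×10³ × 0.6314/2175 = 57.19 MPa.
Force on the wall = σA = 57.19 × 1625 mm² = 92.93 kN.

P ≈ 92.9 kN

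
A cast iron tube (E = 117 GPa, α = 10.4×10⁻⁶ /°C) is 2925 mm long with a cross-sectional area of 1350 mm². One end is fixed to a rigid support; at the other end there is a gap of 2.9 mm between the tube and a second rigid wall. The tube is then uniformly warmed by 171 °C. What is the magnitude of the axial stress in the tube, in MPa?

σ ≈ 92.1 MPa (compressive)

Unrestrained expansion: δ_free = αΔT L = 10.4×10⁻⁶ × 171 × 2925 = 5.202 mm.
The gap closes (δ_free > 2.9 mm) and the wall then resists a further 5.202 − 2.9 = 2.302 mm of expansion.
So σ = E(δ_free − g)/L = 117×10³ × 2.302/2925 = 92.07 MPa.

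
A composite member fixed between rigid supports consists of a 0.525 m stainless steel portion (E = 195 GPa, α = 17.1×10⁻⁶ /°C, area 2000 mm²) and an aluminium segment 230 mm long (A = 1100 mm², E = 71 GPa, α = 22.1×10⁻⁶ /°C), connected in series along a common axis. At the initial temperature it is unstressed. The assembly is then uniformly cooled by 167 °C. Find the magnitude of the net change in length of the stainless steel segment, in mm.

|ΔL| ≈ 0.763 mm

If the supports were absent, the total length change would be Σ αᵢΔT Lᵢ = 17.1×10⁻⁶×167×525 + 22.1×10⁻⁶×167×230 = 2.348 mm.
Since the ends are fixed, an axial force P builds up, equal in every segment, with P · Σ Lᵢ/(AᵢEᵢ) = δ_free.
The series flexibility is Σ Lᵢ/(AᵢEᵢ) = 525/(2000×195×10³) + 230/(1100×71×10³) = 4.291×10⁻⁶ mm/N.
P = 2.348 / 4.291×10⁻⁶ = 547200 N = 547.2 kN, tensile.
For the stainless steel segment, free thermal change = 17.1×10⁻⁶×167×525 = 1.499 mm and elastic change from P = 547200×525/(2000×195×10³) = 0.7366 mm; these oppose, so the net change is 0.763 mm (segment shortens).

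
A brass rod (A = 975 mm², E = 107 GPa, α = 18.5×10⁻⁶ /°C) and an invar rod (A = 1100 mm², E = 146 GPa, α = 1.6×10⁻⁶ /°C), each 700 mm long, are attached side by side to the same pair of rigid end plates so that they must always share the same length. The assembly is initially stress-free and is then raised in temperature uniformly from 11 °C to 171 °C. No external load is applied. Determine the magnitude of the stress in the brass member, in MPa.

Equilibrium of a rigid end plate with no external load gives equal and opposite internal forces ±P in the two members. Since α_{brass} > α_{invar}, heating drives the brass into compression and the invar into tension.
Compatibility of the two members (thermal + elastic change equal): (α₁ − α₂)ΔT = P·[1/(A₁E₁) + 1/(A₂E₂)].
|α₁ − α₂|·ΔT = 16.9×10⁻⁶ × 160 = 0.002704.
1/(A₁E₁) + 1/(A₂E₂) = 1/(975×107×10³) + 1/(1100×146×10³) = 1.581×10⁻⁸ N⁻¹.
So P = 0.002704 / 1.581×10⁻⁸ = 171 kN.
σ_{brass} = P/A₁ = 171000/975 = 175.4 MPa, compressive.

σ ≈ 175 MPa (compressive)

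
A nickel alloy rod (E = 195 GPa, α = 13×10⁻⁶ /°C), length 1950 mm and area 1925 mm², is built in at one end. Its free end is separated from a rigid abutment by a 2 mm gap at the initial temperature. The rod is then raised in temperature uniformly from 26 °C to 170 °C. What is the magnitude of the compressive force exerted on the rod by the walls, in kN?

Free thermal elongation = αΔT L = 13×10⁻⁶ × 144 × 1950 = 3.65 mm.
This exceeds the 2 mm gap, so the wall pushes back. The portion of expansion that must be recovered elastically is δ_free − gap = 3.65 − 2 = 1.65 mm.
So σ = E(δ_free − g)/L = 195×10³ × 1.65/1950 = 165 MPa.
Force on the wall = σA = 165 × 1925 mm² = 317.7 kN.

P ≈ 318 kN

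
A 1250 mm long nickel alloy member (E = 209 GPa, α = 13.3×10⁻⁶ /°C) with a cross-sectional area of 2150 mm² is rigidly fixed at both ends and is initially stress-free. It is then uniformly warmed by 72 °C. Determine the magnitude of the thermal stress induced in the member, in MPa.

σ ≈ 200 MPa (compressive)

With length fixed, the mechanical strain must cancel the thermal strain αΔT = 13.3×10⁻⁶ × 72 = 957.6×10⁻⁶.
σ = EαΔT = 209×10³ × 13.3×10⁻⁶ × 72 = 200.1 MPa (compressive; the member is trying to expand).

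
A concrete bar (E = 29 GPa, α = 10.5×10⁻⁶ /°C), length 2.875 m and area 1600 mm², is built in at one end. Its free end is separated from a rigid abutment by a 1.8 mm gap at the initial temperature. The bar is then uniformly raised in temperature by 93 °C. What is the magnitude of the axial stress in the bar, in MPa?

Unrestrained expansion: δ_free = αΔT L = 10.5×10⁻⁶ × 93 × 2875 = 2.807 mm.
The gap closes (δ_free > 1.8 mm) and the wall then resists a further 2.807 − 1.8 = 1.007 mm of expansion.
Compatibility: PL/(AE) = 1.007 mm, so σ = P/A = E × (1.007/2875) = 10.16 MPa.

σ ≈ 10.2 MPa (compressive)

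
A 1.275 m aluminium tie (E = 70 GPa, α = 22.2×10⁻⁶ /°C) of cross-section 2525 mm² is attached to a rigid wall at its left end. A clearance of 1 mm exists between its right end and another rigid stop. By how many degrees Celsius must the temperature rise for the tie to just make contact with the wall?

ΔT ≈ 35.3 °C

Contact occurs when the free expansion equals the gap: αΔT L = 1 mm.
ΔT = 1 / (22.2×10⁻⁶ × 1275) = 35.33 °C.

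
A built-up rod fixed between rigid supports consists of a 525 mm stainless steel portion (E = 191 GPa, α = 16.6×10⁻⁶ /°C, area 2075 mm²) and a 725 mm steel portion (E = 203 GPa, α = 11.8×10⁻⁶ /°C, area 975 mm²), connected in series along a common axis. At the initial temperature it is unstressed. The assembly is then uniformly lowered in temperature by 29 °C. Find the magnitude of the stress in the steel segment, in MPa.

With the walls removed the bar would change length by δ_free = Σ αᵢΔT Lᵢ = 16.6×10⁻⁶×29×525 + 11.8×10⁻⁶×29×725 = 0.5008 mm.
The walls prevent any net length change, so an axial force P (same in every segment) develops. Compatibility: P · Σ Lᵢ/(AᵢEᵢ) = δ_free.
The series flexibility is Σ Lᵢ/(AᵢEᵢ) = 525/(2075×191×10³) + 725/(975×203×10³) = 4.988×10⁻⁶ mm/N.
So P = 0.5008 / 4.988×10⁻⁶ = 100.4 kN, tensile.
σ_{steel} = P / A = 100400 / 975 = 103 MPa.

σ ≈ 103 MPa (tensile)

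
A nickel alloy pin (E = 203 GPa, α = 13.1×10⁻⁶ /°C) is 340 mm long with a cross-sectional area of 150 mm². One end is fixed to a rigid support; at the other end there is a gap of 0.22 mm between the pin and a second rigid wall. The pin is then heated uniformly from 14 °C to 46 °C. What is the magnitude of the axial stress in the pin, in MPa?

σ ≈ 0 MPa

If the wall were absent the pin would grow by αΔT L = 13.1×10⁻⁶ × 32 × 340 = 0.1425 mm.
Since δ_free = 0.143 mm is less than the 0.22 mm gap, the pin never touches the wall. No axial force develops.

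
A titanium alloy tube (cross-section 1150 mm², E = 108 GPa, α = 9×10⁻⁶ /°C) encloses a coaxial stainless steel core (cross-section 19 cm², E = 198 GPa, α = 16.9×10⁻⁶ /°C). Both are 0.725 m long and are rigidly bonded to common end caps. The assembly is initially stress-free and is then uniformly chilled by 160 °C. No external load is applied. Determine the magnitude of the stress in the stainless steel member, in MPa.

The stainless steel has the larger α, so on cooling it would change length more than the titanium alloy if both were free. The rigid plates force a common final length, so the stainless steel is put into tension and the titanium alloy into compression, with equal and opposite forces P (no external load).
Setting the final lengths equal and cancelling L: (α₁ − α₂)ΔT = P/(A₁E₁) + P/(A₂E₂).
|α₁ − α₂|·ΔT = 7.9×10⁻⁶ × 160 = 0.001264.
1/(A₁E₁) + 1/(A₂E₂) = 1/(1150×108×10³) + 1/(1900×198×10³) = 1.071×10⁻⁸ N⁻¹.
So P = 0.001264 / 1.071×10⁻⁸ = 118 kN.
σ_{stainless steel} = P/A₂ = 118000/1900 = 62.12 MPa, tensile.

σ ≈ 62.1 MPa (tensile)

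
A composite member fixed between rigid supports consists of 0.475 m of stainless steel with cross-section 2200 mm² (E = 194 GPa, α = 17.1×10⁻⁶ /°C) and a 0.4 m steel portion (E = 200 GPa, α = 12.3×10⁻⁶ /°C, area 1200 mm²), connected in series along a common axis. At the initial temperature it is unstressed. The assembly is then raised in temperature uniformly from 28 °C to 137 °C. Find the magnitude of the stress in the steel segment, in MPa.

If the supports were absent, the total length change would be Σ αᵢΔT Lᵢ = 17.1×10⁻⁶×109×475 + 12.3×10⁻⁶×109×400 = 1.422 mm.
Since the ends are fixed, an axial force P builds up, equal in every segment, with P · Σ Lᵢ/(AᵢEᵢ) = δ_free.
The series flexibility is Σ Lᵢ/(AᵢEᵢ) = 475/(2200×194×10³) + 400/(1200×200×10³) = 2.78×10⁻⁶ mm/N.
P = 1.422 / 2.78×10⁻⁶ = 511500 N = 511.5 kN, compressive.
σ_{steel} = P / A = 511500 / 1200 = 426.2 MPa.

σ ≈ 426 MPa (compressive)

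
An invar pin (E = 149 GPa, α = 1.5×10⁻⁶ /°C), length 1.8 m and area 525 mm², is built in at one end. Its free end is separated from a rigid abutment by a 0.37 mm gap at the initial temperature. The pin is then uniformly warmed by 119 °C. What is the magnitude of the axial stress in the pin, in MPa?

Free thermal elongation = αΔT L = 1.5×10⁻⁶ × 119 × 1800 = 0.3213 mm.
This is smaller than the 0.37 mm clearance, so the pin expands freely without reaching the stop — the stress is zero.

σ ≈ 0 MPa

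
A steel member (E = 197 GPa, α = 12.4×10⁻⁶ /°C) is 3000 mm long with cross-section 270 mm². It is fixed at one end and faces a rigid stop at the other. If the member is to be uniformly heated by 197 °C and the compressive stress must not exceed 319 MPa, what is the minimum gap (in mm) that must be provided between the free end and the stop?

g ≈ 2.47 mm

Free expansion if unrestrained: δ_free = αΔT L = 12.4×10⁻⁶ × 197 × 3000 = 7.328 mm.
A stress of 319 MPa corresponds to the wall pushing the member back by σL/E = 319×3000/(197×10³) = 4.858 mm.
The gap must absorb the remainder: g_min = 7.328 − 4.858 = 2.471 mm.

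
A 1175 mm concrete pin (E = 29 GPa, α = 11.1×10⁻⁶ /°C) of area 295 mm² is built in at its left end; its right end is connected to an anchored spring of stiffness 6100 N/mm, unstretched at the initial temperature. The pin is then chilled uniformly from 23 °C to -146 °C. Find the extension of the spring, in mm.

The unrestrained thermal change is αΔT L = 11.1×10⁻⁶ × 169 × 1175 = 2.204 mm.
Let P be the tensile force in the spring. The pin extends elastically by PL/(AE) and the spring stretches by P/k; together these equal δ_free.
So P = δ_free / [L/(AE) + 1/k] = 2.204 / [ 1175/(295×29×10³) + 1/(6100) ].
P = 2.204 / 0.0003013 = 7316 N.
Spring extension = P/k = 7316/(6100) = 1.199 mm.

δ ≈ 1.2 mm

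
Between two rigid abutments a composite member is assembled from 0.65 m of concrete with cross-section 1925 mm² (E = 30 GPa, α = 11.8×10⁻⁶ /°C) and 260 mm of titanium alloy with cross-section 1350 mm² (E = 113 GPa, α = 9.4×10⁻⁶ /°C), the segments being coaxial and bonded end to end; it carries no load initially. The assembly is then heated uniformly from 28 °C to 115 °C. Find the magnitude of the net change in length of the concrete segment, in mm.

|ΔL| ≈ 0.0969 mm

Free thermal expansion of the whole bar: Σ αᵢΔT Lᵢ = 11.8×10⁻⁶×87×650 + 9.4×10⁻⁶×87×260 = 0.8799 mm.
The rigid supports impose zero overall length change; the single axial force P common to all segments must satisfy P Σ Lᵢ/(AᵢEᵢ) = δ_free.
The series flexibility is Σ Lᵢ/(AᵢEᵢ) = 650/(1925×30×10³) + 260/(1350×113×10³) = 1.296×10⁻⁵ mm/N.
P = 0.8799 / 1.296×10⁻⁵ = 67900 N = 67.9 kN, compressive.
For the concrete segment, free thermal change = 11.8×10⁻⁶×87×650 = 0.6673 mm and elastic change from P = 67900×650/(1925×30×10³) = 0.7642 mm; these oppose, so the net change is 0.0969 mm (segment shortens).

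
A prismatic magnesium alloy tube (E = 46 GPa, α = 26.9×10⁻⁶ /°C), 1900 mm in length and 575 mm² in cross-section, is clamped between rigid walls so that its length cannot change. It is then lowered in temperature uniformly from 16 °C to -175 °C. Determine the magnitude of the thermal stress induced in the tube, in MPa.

Because both ends are immovable the net strain is zero, and the suppressed thermal strain is αΔT = 26.9×10⁻⁶ × 191 = 5137.9×10⁻⁶.
Hence σ = E·αΔT = 46×10³ × 5137.9×10⁻⁶ = 236.3 MPa, tensile.

σ ≈ 236 MPa (tensile)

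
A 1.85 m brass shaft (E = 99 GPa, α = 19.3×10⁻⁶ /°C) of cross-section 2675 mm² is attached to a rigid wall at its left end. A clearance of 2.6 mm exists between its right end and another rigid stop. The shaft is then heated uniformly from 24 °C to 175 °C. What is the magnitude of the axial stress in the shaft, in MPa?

Unrestrained expansion: δ_free = αΔT L = 19.3×10⁻⁶ × 151 × 1850 = 5.391 mm.
The gap closes (δ_free > 2.6 mm) and the wall then resists a further 5.391 − 2.6 = 2.791 mm of expansion.
Compatibility: PL/(AE) = 2.791 mm, so σ = P/A = E × (2.791/1850) = 149.4 MPa.

σ ≈ 149 MPa (compressive)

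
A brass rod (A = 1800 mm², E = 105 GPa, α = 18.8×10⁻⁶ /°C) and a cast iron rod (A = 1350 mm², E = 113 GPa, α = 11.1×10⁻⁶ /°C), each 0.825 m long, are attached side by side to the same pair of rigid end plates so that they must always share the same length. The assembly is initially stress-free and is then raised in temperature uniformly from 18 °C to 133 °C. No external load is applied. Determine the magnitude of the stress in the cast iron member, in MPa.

The brass has the larger α, so on heating it would change length more than the cast iron if both were free. The rigid plates force a common final length, so the brass is put into compression and the cast iron into tension, with equal and opposite forces P (no external load).
Compatibility of the two members (thermal + elastic change equal): (α₁ − α₂)ΔT = P·[1/(A₁E₁) + 1/(A₂E₂)].
|α₁ − α₂|·ΔT = 7.7×10⁻⁶ × 115 = 0.0008855.
1/(A₁E₁) + 1/(A₂E₂) = 1/(1800×105×10³) + 1/(1350×113×10³) = 1.185×10⁻⁸ N⁻¹.
P = 0.0008855 / 1.185×10⁻⁸ = 74750 N = 74.75 kN.
σ_{cast iron} = P/A₂ = 74750/1350 = 55.37 MPa, tensile.

σ ≈ 55.4 MPa (tensile)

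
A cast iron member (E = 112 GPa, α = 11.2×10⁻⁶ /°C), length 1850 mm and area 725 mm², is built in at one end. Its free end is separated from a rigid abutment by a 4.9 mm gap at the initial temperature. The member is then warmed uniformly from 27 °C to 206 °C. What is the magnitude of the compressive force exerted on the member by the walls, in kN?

P ≈ 0 kN

Free thermal elongation = αΔT L = 11.2×10⁻⁶ × 179 × 1850 = 3.709 mm.
Since δ_free = 3.71 mm is less than the 4.9 mm gap, the member never touches the wall. No axial force develops.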